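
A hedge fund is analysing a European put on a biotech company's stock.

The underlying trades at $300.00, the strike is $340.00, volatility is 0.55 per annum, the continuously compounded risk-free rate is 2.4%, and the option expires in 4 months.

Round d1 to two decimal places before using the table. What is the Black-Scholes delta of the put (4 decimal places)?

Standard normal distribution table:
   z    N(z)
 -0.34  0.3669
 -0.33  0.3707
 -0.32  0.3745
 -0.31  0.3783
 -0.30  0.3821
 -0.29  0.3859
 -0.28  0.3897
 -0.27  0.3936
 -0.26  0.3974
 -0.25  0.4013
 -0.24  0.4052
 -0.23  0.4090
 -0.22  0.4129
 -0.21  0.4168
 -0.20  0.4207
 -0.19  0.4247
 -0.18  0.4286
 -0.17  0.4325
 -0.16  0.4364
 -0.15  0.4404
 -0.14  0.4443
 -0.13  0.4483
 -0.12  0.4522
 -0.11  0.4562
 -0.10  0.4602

-0.5832

T = 0.3333;  σ√T = 0.3175
ln(S/K) + (r + σ²/2)T = ln(300/340) + (0.024 + 0.55²/2)·0.3333 = -0.1252 + 0.0584 = -0.0667
d₁ = -0.0667 / 0.3175 = -0.2102 → -0.21
N(d₁) = N(-0.21) = 0.4168
Δ_put = N(d₁) − 1 = 0.4168 − 1 = -0.5832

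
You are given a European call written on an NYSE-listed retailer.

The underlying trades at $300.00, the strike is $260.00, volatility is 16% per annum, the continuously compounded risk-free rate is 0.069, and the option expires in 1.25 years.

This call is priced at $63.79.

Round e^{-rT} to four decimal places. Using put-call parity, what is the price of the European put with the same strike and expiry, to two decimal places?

e^(−rT) = e^(−0.069·1.25) = 0.9174
Put-call parity: C − P = S − K·e^(−rT) = 300 − 260·0.9174 = 300 − 238.5240 = 61.4760
P = C − (C − P) = 63.79 − (61.4760) = 2.3140

$2.31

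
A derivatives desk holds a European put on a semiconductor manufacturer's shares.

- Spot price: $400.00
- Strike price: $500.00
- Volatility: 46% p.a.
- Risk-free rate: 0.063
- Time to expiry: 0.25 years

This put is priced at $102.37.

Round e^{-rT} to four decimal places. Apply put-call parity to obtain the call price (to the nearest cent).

exp(−rT) = exp(−0.063·0.25) = 0.9844
Put-call parity: C − P = S − K·e^(−rT) = 400 − 500·0.9844 = 400 − 492.2000 = -92.2000
C = P + (C − P) = 102.37 + (-92.2000) = 10.1700

$10.17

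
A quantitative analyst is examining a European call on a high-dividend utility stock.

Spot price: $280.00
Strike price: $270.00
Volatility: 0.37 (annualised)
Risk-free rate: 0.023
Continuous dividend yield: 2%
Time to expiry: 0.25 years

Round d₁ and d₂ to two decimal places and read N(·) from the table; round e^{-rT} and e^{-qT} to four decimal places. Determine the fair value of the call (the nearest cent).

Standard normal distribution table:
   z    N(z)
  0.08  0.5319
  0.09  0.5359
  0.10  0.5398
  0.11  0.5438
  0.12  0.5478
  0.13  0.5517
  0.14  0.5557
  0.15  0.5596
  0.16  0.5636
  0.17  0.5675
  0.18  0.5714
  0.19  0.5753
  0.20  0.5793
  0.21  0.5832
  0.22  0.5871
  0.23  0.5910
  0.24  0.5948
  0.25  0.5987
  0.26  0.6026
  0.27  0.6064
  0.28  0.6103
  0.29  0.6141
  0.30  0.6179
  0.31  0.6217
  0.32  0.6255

$25.10

σ√T = 0.37·√0.25 = 0.1850
d₁ = [ln(280/270) + (0.023 − 0.02 + 0.37²/2)·0.25] / 0.1850 = [0.0364 + 0.0179] / 0.1850 = 0.2931 ≈ 0.29
d₂ = d₁ − σ√T = 0.2931 − 0.1850 = 0.1081 ≈ 0.11
e^(−qT) = e^(−0.02·0.25) = 0.9950;  e^(−rT) = e^(−0.023·0.25) = 0.9943
N(d₁) = N(0.29) = 0.6141;  N(d₂) = N(0.11) = 0.5438
C = 280·0.9950·0.6141 − 270·0.9943·0.5438 = 171.0883 − 145.9891 = 25.0992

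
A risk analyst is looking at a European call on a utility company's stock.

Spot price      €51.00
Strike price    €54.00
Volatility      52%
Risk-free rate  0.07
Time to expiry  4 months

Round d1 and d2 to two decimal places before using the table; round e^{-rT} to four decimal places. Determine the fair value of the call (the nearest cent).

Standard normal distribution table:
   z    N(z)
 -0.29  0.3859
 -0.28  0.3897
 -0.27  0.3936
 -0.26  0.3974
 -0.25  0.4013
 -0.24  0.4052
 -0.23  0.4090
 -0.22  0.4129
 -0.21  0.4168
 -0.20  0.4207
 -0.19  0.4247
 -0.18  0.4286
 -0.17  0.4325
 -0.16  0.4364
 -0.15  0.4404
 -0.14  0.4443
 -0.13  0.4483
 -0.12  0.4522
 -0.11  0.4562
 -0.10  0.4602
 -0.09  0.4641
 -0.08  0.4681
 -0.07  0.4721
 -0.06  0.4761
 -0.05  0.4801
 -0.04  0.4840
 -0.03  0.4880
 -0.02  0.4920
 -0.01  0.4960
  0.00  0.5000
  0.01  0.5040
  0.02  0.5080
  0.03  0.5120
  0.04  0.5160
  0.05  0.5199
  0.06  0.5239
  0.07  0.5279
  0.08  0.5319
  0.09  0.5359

σ√T = 0.52·√0.3333 = 0.3002
d₁ = [ln(51/54) + (0.07 + 0.52²/2)·0.3333] / 0.3002 = [-0.0572 + 0.0684] / 0.3002 = 0.0374 ≈ 0.04
d₂ = d₁ − σ√T = 0.0374 − 0.3002 = -0.2628 ≈ -0.26
e^(−rT) = e^(−0.07·0.3333) = 0.9769
N(d₁) = N(0.04) = 0.5160;  N(d₂) = N(-0.26) = 0.3974
C = 51·0.5160 − 54·0.9769·0.3974 = 26.3160 − 20.9639 = 5.3521

€5.35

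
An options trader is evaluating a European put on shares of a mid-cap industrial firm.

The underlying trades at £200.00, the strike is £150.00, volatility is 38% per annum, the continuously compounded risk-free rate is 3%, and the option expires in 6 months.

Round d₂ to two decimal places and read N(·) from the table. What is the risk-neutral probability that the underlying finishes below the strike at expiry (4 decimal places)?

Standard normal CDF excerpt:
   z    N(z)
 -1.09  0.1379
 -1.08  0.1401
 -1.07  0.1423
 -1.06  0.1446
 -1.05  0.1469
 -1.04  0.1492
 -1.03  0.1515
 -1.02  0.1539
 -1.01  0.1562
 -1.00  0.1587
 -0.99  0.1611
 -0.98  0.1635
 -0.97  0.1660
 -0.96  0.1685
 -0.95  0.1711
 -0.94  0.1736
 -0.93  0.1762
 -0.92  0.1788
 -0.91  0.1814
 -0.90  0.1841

0.1611

T = 0.5;  σ√T = 0.2687
ln(S/K) + (r + σ²/2)T = ln(200/150) + (0.03 + 0.38²/2)·0.5 = 0.2877 + 0.0511 = 0.3388
d₁ = 0.3388 / 0.2687 = 1.2608 ≈ 1.26
d₂ = d₁ − σ√T = 1.2608 − 0.2687 = 0.9921 ≈ 0.99
Risk-neutral Pr[S_T < K] = N(−d₂) = N(-0.99) = 0.1611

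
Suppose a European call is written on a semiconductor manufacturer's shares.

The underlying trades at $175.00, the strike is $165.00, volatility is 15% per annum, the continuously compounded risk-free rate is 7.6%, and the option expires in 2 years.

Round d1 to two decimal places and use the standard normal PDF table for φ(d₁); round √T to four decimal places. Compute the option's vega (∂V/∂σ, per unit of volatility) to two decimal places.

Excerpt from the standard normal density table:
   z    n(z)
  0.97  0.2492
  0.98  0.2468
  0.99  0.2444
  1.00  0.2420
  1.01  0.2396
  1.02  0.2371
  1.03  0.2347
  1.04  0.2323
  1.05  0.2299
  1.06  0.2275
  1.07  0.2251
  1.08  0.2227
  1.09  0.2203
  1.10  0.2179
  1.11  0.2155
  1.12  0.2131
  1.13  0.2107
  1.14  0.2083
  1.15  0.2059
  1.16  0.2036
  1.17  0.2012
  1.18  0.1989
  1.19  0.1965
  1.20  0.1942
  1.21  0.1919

T = 2;  σ√T = 0.2121
ln(S/K) + (r + σ²/2)T = ln(175/165) + (0.076 + 0.15²/2)·2 = 0.0588 + 0.1745 = 0.2333
d₁ = 0.2333 / 0.2121 = 1.1000 which rounds to 1.10
√T = √2 = 1.4142
φ(d₁) = φ(1.10) = 0.2179
vega = S·φ(d₁)·√T = 175·0.2179·1.4142 = 53.9270

53.93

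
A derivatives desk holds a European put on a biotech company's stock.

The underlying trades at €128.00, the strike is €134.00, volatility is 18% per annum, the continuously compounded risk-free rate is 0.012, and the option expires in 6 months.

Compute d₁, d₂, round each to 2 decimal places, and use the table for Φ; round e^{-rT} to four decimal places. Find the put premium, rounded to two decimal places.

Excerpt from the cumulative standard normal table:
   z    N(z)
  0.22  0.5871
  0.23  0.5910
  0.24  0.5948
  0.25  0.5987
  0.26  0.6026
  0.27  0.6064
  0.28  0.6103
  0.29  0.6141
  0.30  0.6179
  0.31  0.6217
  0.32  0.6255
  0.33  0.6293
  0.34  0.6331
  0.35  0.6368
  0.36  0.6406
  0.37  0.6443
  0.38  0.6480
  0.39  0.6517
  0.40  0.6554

€9.68

σ√T = 0.18·√0.5 = 0.1273
d₁ = [ln(128/134) + (0.012 + 0.18²/2)·0.5] / 0.1273 = [-0.0458 + 0.0141] / 0.1273 = -0.2491 → -0.25
d₂ = d₁ − σ√T = -0.2491 − 0.1273 = -0.3764 → -0.38
e^(−rT) = e^(−0.012·0.5) = 0.9940
N(−d₂) = N(0.38) = 0.6480;  N(−d₁) = N(0.25) = 0.5987
P = 134·0.9940·0.6480 − 128·0.5987 = 86.3110 − 76.6336 = 9.6774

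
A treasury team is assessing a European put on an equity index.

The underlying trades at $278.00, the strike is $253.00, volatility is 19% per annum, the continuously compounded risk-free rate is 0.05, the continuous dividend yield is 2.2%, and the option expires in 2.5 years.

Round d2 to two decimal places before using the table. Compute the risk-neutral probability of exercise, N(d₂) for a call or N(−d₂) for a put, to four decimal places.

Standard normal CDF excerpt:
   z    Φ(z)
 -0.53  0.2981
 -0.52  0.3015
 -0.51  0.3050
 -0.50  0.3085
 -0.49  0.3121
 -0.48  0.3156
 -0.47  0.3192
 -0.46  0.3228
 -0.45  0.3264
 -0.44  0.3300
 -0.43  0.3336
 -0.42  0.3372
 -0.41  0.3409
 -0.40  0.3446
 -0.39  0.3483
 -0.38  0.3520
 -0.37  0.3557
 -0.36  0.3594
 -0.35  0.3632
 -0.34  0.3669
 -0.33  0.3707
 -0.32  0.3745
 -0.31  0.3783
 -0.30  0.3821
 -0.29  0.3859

0.3446

T = 2.5;  σ√T = 0.3004
d₁ = [ln(278/253) + (0.05 − 0.022 + 0.19²/2)·2.5] / 0.3004 = [0.0942 + 0.1151] / 0.3004 = 0.6969 which rounds to 0.70
d₂ = d₁ − σ√T = 0.6969 − 0.3004 = 0.3965 which rounds to 0.40
Risk-neutral Pr[S_T < K] = N(−d₂) = N(-0.40) = 0.3446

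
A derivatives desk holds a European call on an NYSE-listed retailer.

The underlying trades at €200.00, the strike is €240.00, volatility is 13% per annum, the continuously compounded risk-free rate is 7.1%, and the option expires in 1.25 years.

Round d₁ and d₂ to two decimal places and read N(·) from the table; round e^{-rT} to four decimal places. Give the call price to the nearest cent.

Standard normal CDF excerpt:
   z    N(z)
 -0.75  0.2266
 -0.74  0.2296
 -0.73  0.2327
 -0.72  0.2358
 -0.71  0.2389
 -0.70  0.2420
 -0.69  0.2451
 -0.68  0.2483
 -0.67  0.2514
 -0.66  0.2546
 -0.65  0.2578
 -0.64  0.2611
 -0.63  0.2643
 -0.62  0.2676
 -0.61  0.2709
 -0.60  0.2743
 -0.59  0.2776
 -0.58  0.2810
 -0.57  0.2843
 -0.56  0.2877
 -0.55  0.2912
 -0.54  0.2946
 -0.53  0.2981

€5.07

σ√T = 0.13·√1.25 = 0.1453
d₁ = [ln(200/240) + (0.071 + 0.13²/2)·1.25] / 0.1453 = [-0.1823 + 0.0993] / 0.1453 = -0.5711 which rounds to -0.57
d₂ = d₁ − σ√T = -0.5711 − 0.1453 = -0.7165 which rounds to -0.72
e^(−rT) = e^(−0.071·1.25) = 0.9151
N(d₁) = N(-0.57) = 0.2843;  N(d₂) = N(-0.72) = 0.2358
C = 200·0.2843 − 240·0.9151·0.2358 = 56.8600 − 51.7873 = 5.0727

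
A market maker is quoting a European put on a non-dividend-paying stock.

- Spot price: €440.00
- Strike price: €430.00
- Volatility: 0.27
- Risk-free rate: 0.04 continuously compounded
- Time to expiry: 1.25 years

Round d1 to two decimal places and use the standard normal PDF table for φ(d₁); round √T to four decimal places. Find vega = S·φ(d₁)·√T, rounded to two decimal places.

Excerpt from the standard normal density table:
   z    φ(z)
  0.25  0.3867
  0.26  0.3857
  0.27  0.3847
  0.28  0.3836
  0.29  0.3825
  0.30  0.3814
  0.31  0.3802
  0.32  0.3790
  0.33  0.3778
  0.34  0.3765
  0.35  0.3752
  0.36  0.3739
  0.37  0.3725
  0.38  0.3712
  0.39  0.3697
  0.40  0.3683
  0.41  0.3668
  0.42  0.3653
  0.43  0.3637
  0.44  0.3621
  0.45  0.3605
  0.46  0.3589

181.86

σ√T = 0.27 × 1.1180 = 0.3019
d₁ = [ln(440/430) + (0.04 + 0.27²/2)·1.25] / 0.3019 = [0.0230 + 0.0956] / 0.3019 = 0.3927 → 0.39
√T = √1.25 = 1.1180
φ(d₁) = φ(0.39) = 0.3697
vega = S·φ(d₁)·√T = 440·0.3697·1.1180 = 181.8628
(Call and put vega coincide under Black-Scholes.)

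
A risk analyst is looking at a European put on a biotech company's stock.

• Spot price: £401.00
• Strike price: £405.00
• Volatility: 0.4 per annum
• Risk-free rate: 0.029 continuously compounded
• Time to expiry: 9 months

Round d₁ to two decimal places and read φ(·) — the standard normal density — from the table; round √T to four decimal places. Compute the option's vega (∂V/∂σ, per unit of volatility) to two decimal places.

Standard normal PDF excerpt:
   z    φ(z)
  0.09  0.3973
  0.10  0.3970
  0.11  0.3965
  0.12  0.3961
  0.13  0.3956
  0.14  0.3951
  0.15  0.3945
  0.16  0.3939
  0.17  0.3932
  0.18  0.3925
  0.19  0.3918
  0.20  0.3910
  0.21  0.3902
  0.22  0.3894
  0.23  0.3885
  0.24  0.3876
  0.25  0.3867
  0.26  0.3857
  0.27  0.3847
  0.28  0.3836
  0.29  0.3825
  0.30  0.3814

T = 0.75;  σ√T = 0.3464
d₁ = [ln(401/405) + (0.029 + 0.4²/2)·0.75] / 0.3464 = [-0.0099 + 0.0818] / 0.3464 = 0.2073 which rounds to 0.21
√T = √0.75 = 0.8660
φ(d₁) = φ(0.21) = 0.3902
vega = S·φ(d₁)·√T = 401·0.3902·0.8660 = 135.5032

135.50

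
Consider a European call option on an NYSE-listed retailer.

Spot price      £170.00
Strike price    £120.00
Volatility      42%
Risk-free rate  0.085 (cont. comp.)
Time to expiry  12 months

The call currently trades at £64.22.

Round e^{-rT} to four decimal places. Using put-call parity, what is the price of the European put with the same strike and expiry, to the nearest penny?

e^(−rT) = e^(−0.085·1) = 0.9185
Put-call parity: C − P = S − K·e^(−rT) = 170 − 120·0.9185 = 170 − 110.2200 = 59.7800
P = C − (C − P) = 64.22 − (59.7800) = 4.4400

£4.44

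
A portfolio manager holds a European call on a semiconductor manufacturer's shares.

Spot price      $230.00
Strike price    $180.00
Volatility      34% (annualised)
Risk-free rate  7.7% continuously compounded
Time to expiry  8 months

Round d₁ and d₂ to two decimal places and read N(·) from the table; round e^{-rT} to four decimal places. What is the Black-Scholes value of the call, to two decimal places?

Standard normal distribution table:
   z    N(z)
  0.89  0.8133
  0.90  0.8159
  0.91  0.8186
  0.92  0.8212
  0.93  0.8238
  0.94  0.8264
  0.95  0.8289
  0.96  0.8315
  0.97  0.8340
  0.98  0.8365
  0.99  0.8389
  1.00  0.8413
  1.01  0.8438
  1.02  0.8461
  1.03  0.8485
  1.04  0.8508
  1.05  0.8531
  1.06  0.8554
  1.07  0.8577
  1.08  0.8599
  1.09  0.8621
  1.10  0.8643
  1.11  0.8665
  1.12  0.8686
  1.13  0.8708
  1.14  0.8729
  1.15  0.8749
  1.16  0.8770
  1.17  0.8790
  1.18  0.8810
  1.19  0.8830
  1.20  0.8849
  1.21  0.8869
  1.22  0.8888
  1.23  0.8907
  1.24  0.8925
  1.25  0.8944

T = 0.6667;  σ√T = 0.2776
d₁ = [ln(230/180) + (0.077 + 0.34²/2)·0.6667] / 0.2776 = [0.2451 + 0.0899] / 0.2776 = 1.2067 ≈ 1.21
d₂ = d₁ − σ√T = 1.2067 − 0.2776 = 0.9291 ≈ 0.93
exp(−rT) = exp(−0.077·0.6667) = 0.9500
C = 230·N(1.21) − 180·0.9500·N(0.93) = 230·0.8869 − 180·0.9500·0.8238 = 203.9870 − 140.8698 = 63.1172

$63.12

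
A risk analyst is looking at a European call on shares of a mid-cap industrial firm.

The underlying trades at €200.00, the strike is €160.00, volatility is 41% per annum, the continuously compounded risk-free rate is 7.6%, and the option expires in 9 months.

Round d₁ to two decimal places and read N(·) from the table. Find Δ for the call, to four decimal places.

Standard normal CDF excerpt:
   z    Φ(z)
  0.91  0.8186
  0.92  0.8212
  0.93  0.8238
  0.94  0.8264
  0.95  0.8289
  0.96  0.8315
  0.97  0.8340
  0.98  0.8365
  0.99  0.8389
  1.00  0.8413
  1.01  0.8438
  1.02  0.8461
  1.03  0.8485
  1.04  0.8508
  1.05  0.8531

0.8340

T = 0.75;  σ√T = 0.3551
d₁ = [ln(200/160) + (0.076 + 0.41²/2)·0.75] / 0.3551 = [0.2231 + 0.1200] / 0.3551 = 0.9665 which rounds to 0.97
N(d₁) = N(0.97) = 0.8340
Δ_call = N(d₁) = 0.8340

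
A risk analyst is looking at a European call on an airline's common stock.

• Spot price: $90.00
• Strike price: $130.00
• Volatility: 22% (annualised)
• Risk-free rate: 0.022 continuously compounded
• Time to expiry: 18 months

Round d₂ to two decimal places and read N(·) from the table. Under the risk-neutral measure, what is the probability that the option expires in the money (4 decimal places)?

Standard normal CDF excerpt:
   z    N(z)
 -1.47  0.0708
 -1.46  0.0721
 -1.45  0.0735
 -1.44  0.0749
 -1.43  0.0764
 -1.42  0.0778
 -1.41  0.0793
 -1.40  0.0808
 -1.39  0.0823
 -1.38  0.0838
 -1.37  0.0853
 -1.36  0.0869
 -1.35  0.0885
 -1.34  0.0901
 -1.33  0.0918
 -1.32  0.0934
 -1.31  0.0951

0.0838

σ√T = 0.22·√1.5 = 0.2694
d₁ = [ln(90/130) + (0.022 + ½·0.22²)·1.5] / (σ√T) = (-0.3677 + 0.0693) / 0.2694 = -1.1076 ⇒ -1.11
d₂ = -1.1076 − 0.2694 = -1.3770 ⇒ -1.38
Risk-neutral Pr[S_T > K] = N(d₂) = N(-1.38) = 0.0838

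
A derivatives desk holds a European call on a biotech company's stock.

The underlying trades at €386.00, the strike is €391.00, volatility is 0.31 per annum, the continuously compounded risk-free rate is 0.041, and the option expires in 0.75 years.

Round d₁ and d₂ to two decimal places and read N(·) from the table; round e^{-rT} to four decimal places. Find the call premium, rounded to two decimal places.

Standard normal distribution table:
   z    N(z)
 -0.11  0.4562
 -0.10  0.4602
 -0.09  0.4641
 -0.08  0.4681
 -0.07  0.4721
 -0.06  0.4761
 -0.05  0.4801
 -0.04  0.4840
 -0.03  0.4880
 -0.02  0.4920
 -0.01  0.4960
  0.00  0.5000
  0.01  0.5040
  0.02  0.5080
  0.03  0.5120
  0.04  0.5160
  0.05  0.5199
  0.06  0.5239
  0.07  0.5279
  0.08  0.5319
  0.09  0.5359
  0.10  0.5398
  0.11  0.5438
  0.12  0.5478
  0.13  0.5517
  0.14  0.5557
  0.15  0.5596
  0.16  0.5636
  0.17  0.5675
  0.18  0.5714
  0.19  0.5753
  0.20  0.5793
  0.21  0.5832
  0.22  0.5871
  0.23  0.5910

€44.61

σ√T = 0.31·√0.75 = 0.2685
ln(S/K) + (r + σ²/2)T = ln(386/391) + (0.041 + 0.31²/2)·0.75 = -0.0129 + 0.0668 = 0.0539
d₁ = 0.0539 / 0.2685 = 0.2008 ≈ 0.20
d₂ = d₁ − σ√T = 0.2008 − 0.2685 = -0.0676 ≈ -0.07
e^(−rT) = e^(−0.041·0.75) = 0.9697
N(d₁) = N(0.20) = 0.5793;  N(d₂) = N(-0.07) = 0.4721
C = 386·0.5793 − 391·0.9697·0.4721 = 223.6098 − 178.9980 = 44.6118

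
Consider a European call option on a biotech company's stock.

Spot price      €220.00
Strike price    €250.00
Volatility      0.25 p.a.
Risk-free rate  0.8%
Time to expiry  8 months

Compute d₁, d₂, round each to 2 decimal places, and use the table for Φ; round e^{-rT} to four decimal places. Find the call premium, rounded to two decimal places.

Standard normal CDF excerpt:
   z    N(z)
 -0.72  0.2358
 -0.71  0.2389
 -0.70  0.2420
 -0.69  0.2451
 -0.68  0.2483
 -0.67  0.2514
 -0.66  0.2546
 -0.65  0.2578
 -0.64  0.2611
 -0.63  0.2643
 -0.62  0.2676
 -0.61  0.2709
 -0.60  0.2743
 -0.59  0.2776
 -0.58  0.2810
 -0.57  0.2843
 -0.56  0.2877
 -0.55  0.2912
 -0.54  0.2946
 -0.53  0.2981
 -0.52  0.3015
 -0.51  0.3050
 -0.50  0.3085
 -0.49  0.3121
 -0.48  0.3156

€7.69

σ√T = 0.25 × 0.8165 = 0.2041
d₁ = [ln(220/250) + (0.008 + 0.25²/2)·0.6667] / 0.2041 = [-0.1278 + 0.0262] / 0.2041 = -0.4981 ⇒ -0.50
d₂ = d₁ − σ√T = -0.4981 − 0.2041 = -0.7022 ⇒ -0.70
e^(−rT) = e^(−0.008·0.6667) = 0.9947
N(d₁) = N(-0.50) = 0.3085;  N(d₂) = N(-0.70) = 0.2420
C = 220·0.3085 − 250·0.9947·0.2420 = 67.8700 − 60.1793 = 7.6907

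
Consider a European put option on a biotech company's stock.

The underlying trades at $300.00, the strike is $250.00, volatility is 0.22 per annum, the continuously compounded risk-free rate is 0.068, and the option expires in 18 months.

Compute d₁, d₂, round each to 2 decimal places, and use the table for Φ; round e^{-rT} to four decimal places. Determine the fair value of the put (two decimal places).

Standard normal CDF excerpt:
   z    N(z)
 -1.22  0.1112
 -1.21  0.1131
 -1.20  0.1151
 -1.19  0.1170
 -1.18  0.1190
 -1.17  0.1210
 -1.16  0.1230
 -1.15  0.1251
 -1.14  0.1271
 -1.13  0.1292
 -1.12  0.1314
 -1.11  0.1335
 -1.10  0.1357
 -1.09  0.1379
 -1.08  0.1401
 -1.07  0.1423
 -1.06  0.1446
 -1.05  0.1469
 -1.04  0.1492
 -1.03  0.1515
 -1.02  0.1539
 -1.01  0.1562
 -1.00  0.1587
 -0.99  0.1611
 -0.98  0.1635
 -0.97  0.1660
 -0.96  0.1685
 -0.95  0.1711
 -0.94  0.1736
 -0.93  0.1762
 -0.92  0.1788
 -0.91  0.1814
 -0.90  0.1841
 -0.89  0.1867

T = 1.5;  σ√T = 0.2694
d₁ = [ln(300/250) + (0.068 + 0.22²/2)·1.5] / 0.2694 = [0.1823 + 0.1383] / 0.2694 = 1.1899 which rounds to 1.19
d₂ = d₁ − σ√T = 1.1899 − 0.2694 = 0.9205 which rounds to 0.92
exp(−rT) = exp(−0.068·1.5) = 0.9030
N(−d₂) = N(-0.92) = 0.1788;  N(−d₁) = N(-1.19) = 0.1170
P = 250·0.9030·0.1788 − 300·0.1170 = 40.3641 − 35.1000 = 5.2641

$5.26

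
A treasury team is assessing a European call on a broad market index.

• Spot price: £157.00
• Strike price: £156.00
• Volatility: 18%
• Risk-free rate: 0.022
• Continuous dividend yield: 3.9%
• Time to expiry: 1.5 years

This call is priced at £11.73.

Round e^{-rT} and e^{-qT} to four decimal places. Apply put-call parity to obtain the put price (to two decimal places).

£14.58

exp(−qT) = exp(−0.039·1.5) = 0.9432;  exp(−rT) = exp(−0.022·1.5) = 0.9675
Put-call parity: C − P = S·e^(−qT) − K·e^(−rT) = 157·0.9432 − 156·0.9675 = 148.0824 − 150.9300 = -2.8476
P = C − (C − P) = 11.73 − (-2.8476) = 14.5776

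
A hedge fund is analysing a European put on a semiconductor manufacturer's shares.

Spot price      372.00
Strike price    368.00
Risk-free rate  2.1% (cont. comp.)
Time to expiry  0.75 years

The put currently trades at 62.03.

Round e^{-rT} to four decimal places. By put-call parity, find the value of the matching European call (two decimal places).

71.77

e^(−rT) = e^(−0.021·0.75) = 0.9844
Put-call parity: C − P = S − K·e^(−rT) = 372 − 368·0.9844 = 372 − 362.2592 = 9.7408
C = P + (C − P) = 62.03 + (9.7408) = 71.7708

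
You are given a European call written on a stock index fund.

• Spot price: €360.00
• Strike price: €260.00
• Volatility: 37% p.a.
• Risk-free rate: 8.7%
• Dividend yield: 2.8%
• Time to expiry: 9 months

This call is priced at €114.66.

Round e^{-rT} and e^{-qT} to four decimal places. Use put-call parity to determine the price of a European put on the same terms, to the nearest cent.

exp(−qT) = exp(−0.028·0.75) = 0.9792;  exp(−rT) = exp(−0.087·0.75) = 0.9368
Put-call parity: C − P = S·e^(−qT) − K·e^(−rT) = 360·0.9792 − 260·0.9368 = 352.5120 − 243.5680 = 108.9440
P = C − (C − P) = 114.66 − (108.9440) = 5.7160

€5.72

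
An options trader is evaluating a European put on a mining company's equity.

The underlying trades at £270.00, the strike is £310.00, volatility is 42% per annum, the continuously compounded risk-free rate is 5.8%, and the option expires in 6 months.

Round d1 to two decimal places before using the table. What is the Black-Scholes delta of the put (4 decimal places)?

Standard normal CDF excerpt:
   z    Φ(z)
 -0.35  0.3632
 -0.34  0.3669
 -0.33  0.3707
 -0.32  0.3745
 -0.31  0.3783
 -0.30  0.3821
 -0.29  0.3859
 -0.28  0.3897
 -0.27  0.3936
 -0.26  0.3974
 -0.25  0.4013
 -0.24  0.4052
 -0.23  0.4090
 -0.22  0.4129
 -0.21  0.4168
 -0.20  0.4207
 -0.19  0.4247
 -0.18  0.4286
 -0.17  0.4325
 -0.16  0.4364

-0.5871

T = 0.5;  σ√T = 0.2970
d₁ = [ln(270/310) + (0.058 + ½·0.42²)·0.5] / (σ√T) = (-0.1382 + 0.0731) / 0.2970 = -0.2190 → -0.22
N(d₁) = N(-0.22) = 0.4129
Δ_put = N(d₁) − 1 = 0.4129 − 1 = -0.5871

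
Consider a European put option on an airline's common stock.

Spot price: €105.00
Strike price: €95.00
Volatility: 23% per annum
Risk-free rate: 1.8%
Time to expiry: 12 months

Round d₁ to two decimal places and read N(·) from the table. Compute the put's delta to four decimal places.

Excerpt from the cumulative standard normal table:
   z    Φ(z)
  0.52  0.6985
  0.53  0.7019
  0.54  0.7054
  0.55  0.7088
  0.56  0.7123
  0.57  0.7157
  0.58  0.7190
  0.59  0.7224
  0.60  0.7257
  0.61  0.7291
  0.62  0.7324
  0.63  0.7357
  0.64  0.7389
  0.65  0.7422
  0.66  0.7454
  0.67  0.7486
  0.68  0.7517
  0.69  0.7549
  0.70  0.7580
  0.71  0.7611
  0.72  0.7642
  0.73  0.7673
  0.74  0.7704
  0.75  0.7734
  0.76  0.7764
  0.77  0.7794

σ√T = 0.23·√1 = 0.2300
d₁ = [ln(105/95) + (0.018 + 0.23²/2)·1] / 0.2300 = [0.1001 + 0.0445] / 0.2300 = 0.6284 → 0.63
N(d₁) = N(0.63) = 0.7357
Δ_put = N(d₁) − 1 = 0.7357 − 1 = -0.2643

-0.2643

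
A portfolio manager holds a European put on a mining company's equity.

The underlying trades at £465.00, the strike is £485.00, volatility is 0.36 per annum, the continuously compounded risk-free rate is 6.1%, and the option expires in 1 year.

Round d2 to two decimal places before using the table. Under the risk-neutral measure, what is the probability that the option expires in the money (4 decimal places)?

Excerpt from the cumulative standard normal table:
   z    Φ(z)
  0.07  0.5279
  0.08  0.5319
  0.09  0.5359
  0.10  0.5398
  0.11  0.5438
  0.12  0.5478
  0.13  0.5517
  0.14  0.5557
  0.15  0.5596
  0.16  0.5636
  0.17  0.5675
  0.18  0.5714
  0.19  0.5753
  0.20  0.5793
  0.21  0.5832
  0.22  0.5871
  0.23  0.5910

0.5517

T = 1;  σ√T = 0.3600
d₁ = [ln(465/485) + (0.061 + 0.36²/2)·1] / 0.3600 = [-0.0421 + 0.1258] / 0.3600 = 0.2325 ≈ 0.23
d₂ = d₁ − σ√T = 0.2325 − 0.3600 = -0.1275 ≈ -0.13
Risk-neutral Pr[S_T < K] = N(−d₂) = N(0.13) = 0.5517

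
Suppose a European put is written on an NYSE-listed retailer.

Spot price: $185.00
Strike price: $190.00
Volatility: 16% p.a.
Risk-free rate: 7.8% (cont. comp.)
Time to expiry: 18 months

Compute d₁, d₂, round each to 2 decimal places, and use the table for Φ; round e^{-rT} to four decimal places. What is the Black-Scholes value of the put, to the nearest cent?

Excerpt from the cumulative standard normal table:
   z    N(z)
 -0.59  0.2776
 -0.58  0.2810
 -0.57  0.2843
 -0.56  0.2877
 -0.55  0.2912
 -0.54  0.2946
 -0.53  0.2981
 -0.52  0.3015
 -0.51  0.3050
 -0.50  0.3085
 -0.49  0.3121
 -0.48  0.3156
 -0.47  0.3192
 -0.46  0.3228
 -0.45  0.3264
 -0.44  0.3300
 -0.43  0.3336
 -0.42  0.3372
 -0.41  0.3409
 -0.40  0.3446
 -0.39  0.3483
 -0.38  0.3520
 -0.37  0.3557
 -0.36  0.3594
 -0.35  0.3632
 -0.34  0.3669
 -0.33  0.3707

T = 1.5;  σ√T = 0.1960
d₁ = [ln(185/190) + (0.078 + 0.16²/2)·1.5] / 0.1960 = [-0.0267 + 0.1362] / 0.1960 = 0.5590 ≈ 0.56
d₂ = d₁ − σ√T = 0.5590 − 0.1960 = 0.3630 ≈ 0.36
exp(−rT) = exp(−0.078·1.5) = 0.8896
N(−d₂) = N(-0.36) = 0.3594;  N(−d₁) = N(-0.56) = 0.2877
P = 190·0.8896·0.3594 − 185·0.2877 = 60.7472 − 53.2245 = 7.5227

$7.52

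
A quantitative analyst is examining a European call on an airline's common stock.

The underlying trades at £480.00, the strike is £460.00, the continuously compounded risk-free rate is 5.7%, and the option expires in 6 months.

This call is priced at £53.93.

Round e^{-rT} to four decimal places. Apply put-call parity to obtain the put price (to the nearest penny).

£21.00

e^(−rT) = e^(−0.057·0.5) = 0.9719
Put-call parity: C − P = S − K·e^(−rT) = 480 − 460·0.9719 = 480 − 447.0740 = 32.9260
P = C − (C − P) = 53.93 − (32.9260) = 21.0040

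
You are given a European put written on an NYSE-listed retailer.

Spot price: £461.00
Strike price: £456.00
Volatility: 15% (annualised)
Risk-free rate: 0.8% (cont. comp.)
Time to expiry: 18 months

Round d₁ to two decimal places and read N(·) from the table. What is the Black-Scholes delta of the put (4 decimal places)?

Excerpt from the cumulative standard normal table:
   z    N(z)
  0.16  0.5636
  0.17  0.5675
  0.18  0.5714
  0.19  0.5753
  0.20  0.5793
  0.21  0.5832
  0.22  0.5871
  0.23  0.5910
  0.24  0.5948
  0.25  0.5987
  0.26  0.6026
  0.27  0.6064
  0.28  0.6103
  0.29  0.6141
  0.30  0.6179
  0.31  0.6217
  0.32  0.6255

-0.4129

σ√T = 0.15 × 1.2247 = 0.1837
d₁ = [ln(461/456) + (0.008 + 0.15²/2)·1.5] / 0.1837 = [0.0109 + 0.0289] / 0.1837 = 0.2165 ≈ 0.22
N(d₁) = N(0.22) = 0.5871
Δ_put = N(d₁) − 1 = 0.5871 − 1 = -0.4129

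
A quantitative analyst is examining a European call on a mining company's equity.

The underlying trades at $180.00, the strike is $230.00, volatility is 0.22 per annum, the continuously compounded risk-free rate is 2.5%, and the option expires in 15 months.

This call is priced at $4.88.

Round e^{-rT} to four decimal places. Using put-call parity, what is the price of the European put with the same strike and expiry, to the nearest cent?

e^(−rT) = e^(−0.025·1.25) = 0.9692
Put-call parity: C − P = S − K·e^(−rT) = 180 − 230·0.9692 = 180 − 222.9160 = -42.9160
P = C − (C − P) = 4.88 − (-42.9160) = 47.7960

$47.80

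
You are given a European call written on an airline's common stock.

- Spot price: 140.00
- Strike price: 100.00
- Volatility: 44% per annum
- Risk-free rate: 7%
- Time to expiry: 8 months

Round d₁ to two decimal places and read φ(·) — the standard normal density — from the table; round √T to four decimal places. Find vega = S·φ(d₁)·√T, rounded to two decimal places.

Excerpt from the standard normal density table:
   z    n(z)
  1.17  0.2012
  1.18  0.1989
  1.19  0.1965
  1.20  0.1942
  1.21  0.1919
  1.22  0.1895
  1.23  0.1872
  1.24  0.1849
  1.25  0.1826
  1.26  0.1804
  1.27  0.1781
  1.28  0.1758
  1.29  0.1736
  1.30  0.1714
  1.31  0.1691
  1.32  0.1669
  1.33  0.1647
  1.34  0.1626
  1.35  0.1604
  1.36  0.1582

σ√T = 0.44·√0.6667 = 0.3593
d₁ = [ln(140/100) + (0.07 + 0.44²/2)·0.6667] / 0.3593 = [0.3365 + 0.1112] / 0.3593 = 1.2461 ≈ 1.25
√T = √0.6667 = 0.8165
φ(d₁) = φ(1.25) = 0.1826
vega = S·φ(d₁)·√T = 140·0.1826·0.8165 = 20.8730

20.87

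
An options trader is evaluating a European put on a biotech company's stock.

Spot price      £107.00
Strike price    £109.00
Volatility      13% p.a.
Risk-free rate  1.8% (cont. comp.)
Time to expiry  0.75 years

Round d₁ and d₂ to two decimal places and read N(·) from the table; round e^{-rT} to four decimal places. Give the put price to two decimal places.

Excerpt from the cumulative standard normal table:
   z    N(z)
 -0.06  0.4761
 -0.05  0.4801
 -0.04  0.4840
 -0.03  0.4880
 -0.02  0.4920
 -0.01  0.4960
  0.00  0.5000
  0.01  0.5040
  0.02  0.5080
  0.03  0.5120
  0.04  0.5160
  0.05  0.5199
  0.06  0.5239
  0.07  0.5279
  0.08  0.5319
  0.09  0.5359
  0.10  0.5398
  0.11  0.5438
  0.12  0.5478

£4.98

T = 0.75;  σ√T = 0.1126
d₁ = [ln(107/109) + (0.018 + ½·0.13²)·0.75] / (σ√T) = (-0.0185 + 0.0198) / 0.1126 = 0.0117 → 0.01
d₂ = 0.0117 − 0.1126 = -0.1009 → -0.10
e^(−rT) = e^(−0.018·0.75) = 0.9866
N(−d₂) = N(0.10) = 0.5398;  N(−d₁) = N(-0.01) = 0.4960
P = 109·0.9866·0.5398 − 107·0.4960 = 58.0498 − 53.0720 = 4.9778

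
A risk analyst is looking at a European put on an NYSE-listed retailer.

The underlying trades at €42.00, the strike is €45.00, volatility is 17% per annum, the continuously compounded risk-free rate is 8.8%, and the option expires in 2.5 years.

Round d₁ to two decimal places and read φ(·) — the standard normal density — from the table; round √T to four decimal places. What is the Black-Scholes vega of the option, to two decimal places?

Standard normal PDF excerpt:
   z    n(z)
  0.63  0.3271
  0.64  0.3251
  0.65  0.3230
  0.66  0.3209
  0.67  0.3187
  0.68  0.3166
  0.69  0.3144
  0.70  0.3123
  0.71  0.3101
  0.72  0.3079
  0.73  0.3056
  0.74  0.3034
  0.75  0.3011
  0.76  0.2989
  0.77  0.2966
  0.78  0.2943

σ√T = 0.17·√2.5 = 0.2688
d₁ = [ln(42/45) + (0.088 + ½·0.17²)·2.5] / (σ√T) = (-0.0690 + 0.2561) / 0.2688 = 0.6962 → 0.70
√T = √2.5 = 1.5811
φ(d₁) = φ(0.70) = 0.3123
vega = S·φ(d₁)·√T = 42·0.3123·1.5811 = 20.7387
(Vega is the same for a European call and put with the same parameters.)

20.74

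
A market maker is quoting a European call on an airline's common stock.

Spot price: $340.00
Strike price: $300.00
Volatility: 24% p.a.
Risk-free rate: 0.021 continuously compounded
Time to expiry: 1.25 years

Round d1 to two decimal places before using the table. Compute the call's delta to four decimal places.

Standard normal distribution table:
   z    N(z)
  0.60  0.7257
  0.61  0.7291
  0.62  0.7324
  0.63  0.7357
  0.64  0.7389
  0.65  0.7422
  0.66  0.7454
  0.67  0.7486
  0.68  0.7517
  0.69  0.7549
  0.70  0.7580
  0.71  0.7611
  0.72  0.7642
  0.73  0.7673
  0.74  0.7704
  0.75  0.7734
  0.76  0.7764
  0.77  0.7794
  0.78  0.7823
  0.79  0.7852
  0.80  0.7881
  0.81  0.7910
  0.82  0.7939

0.7580

σ√T = 0.24·√1.25 = 0.2683
ln(S/K) + (r + σ²/2)T = ln(340/300) + (0.021 + 0.24²/2)·1.25 = 0.1252 + 0.0622 = 0.1874
d₁ = 0.1874 / 0.2683 = 0.6984 which rounds to 0.70
N(d₁) = N(0.70) = 0.7580
Δ_call = N(d₁) = 0.7580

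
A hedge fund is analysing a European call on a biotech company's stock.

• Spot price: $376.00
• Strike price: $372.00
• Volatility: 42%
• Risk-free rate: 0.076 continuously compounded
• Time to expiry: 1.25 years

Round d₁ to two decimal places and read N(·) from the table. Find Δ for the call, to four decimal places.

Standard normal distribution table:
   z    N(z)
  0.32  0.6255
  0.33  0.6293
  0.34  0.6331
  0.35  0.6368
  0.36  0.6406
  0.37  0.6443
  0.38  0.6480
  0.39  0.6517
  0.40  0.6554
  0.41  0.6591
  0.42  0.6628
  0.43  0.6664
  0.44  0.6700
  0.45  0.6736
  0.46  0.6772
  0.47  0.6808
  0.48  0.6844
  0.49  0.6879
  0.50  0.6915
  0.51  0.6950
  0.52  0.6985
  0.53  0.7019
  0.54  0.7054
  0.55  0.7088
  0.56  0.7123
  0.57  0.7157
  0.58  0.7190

σ√T = 0.42·√1.25 = 0.4696
d₁ = [ln(376/372) + (0.076 + 0.42²/2)·1.25] / 0.4696 = [0.0107 + 0.2052] / 0.4696 = 0.4599 → 0.46
N(d₁) = N(0.46) = 0.6772
Δ_call = N(d₁) = 0.6772

0.6772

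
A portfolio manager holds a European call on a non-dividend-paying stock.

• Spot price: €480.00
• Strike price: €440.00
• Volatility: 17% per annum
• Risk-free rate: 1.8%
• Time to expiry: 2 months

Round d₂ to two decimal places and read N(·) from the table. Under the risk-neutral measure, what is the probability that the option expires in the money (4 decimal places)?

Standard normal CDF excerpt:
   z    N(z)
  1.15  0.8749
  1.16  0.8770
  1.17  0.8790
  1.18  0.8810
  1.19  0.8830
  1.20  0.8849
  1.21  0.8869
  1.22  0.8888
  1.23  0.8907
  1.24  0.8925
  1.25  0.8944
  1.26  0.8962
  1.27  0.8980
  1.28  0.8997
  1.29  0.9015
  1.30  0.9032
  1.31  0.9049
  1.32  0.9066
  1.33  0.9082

0.8962

σ√T = 0.17 × 0.4082 = 0.0694
d₁ = [ln(480/440) + (0.018 + 0.17²/2)·0.1667] / 0.0694 = [0.0870 + 0.0054] / 0.0694 = 1.3317 → 1.33
d₂ = d₁ − σ√T = 1.3317 − 0.0694 = 1.2623 → 1.26
Risk-neutral Pr[S_T > K] = N(d₂) = N(1.26) = 0.8962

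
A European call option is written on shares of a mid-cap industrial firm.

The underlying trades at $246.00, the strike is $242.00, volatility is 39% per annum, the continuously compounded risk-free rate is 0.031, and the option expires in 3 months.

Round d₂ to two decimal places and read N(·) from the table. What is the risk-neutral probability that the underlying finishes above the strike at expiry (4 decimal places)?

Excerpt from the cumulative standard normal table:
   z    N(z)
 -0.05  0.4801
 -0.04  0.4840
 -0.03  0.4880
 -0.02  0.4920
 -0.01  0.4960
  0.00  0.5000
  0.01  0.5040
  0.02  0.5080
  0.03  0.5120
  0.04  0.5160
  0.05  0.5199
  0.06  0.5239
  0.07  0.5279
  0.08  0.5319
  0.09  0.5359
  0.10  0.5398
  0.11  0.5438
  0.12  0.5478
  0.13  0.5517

σ√T = 0.39 × 0.5000 = 0.1950
d₁ = [ln(246/242) + (0.031 + 0.39²/2)·0.25] / 0.1950 = [0.0164 + 0.0268] / 0.1950 = 0.2213 ⇒ 0.22
d₂ = d₁ − σ√T = 0.2213 − 0.1950 = 0.0263 ⇒ 0.03
Pr(exercise) under Q = N(d₂) = 0.5120

0.5120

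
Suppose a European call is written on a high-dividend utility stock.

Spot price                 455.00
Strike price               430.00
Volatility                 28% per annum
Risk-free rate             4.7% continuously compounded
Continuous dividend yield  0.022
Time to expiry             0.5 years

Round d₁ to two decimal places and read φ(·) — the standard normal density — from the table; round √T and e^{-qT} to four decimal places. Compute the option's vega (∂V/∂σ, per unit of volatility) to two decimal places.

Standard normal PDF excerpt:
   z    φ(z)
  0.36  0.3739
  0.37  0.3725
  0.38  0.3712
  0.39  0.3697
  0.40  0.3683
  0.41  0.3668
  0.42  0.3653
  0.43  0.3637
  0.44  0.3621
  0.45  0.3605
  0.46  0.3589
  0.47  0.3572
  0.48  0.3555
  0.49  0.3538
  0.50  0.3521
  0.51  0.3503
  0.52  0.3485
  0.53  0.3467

114.72

σ√T = 0.28 × 0.7071 = 0.1980
d₁ = [ln(455/430) + (0.047 − 0.022 + 0.28²/2)·0.5] / 0.1980 = [0.0565 + 0.0321] / 0.1980 = 0.4476 → 0.45
√T = √0.5 = 0.7071
φ(d₁) = φ(0.45) = 0.3605
exp(−qT) = exp(−0.022·0.5) = 0.9891
vega = S·exp(−qT)·φ(d₁)·√T = 455·0.9891·0.3605·0.7071 = 114.7196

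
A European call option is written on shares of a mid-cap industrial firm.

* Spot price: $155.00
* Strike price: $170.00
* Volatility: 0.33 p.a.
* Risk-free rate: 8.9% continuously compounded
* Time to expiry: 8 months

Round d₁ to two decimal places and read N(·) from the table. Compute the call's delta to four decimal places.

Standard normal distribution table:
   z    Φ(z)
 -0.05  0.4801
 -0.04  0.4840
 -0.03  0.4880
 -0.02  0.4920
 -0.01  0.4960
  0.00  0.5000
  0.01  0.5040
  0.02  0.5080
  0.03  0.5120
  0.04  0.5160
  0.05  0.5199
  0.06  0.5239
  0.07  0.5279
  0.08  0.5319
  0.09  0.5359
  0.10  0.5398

σ√T = 0.33 × 0.8165 = 0.2694
d₁ = [ln(155/170) + (0.089 + ½·0.33²)·0.6667] / (σ√T) = (-0.0924 + 0.0956) / 0.2694 = 0.0121 ⇒ 0.01
N(d₁) = N(0.01) = 0.5040
Δ_call = N(d₁) = 0.5040

0.5040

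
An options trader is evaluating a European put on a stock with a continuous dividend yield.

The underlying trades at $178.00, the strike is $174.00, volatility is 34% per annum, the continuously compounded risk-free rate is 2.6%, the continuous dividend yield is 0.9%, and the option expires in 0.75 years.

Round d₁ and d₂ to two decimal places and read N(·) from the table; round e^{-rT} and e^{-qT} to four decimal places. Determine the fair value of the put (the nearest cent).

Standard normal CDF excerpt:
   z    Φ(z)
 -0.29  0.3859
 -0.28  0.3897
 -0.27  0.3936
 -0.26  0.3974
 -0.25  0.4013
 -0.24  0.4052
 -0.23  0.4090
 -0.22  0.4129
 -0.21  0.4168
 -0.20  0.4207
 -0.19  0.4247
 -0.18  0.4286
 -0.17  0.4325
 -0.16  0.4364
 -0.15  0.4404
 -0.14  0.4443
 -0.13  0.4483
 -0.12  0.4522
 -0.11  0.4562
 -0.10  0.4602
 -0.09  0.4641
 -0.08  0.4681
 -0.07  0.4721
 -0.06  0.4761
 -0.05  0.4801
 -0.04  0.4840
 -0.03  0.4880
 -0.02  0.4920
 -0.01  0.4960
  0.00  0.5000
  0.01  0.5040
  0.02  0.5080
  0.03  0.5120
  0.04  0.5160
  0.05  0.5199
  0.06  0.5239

$17.78

σ√T = 0.34·√0.75 = 0.2944
d₁ = [ln(178/174) + (0.026 − 0.009 + 0.34²/2)·0.75] / 0.2944 = [0.0227 + 0.0561] / 0.2944 = 0.2677 → 0.27
d₂ = d₁ − σ√T = 0.2677 − 0.2944 = -0.0267 → -0.03
exp(−qT) = exp(−0.009·0.75) = 0.9933;  exp(−rT) = exp(−0.026·0.75) = 0.9807
P = 174·0.9807·N(0.03) − 178·0.9933·N(-0.27) = 174·0.9807·0.5120 − 178·0.9933·0.3936 = 87.3686 − 69.5914 = 17.7772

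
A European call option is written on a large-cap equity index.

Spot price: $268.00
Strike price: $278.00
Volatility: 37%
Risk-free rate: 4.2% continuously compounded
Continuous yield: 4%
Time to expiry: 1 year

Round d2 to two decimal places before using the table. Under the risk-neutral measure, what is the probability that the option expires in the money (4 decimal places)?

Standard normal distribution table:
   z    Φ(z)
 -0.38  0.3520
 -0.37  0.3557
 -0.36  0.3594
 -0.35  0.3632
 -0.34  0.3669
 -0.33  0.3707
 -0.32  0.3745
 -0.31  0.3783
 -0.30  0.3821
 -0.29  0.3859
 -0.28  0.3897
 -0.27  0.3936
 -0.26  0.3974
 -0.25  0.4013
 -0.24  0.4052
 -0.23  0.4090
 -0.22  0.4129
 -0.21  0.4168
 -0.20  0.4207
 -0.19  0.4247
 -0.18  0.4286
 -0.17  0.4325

0.3897

σ√T = 0.37·√1 = 0.3700
d₁ = [ln(268/278) + (0.042 − 0.04 + 0.37²/2)·1] / 0.3700 = [-0.0366 + 0.0704] / 0.3700 = 0.0914 ≈ 0.09
d₂ = d₁ − σ√T = 0.0914 − 0.3700 = -0.2786 ≈ -0.28
Pr(exercise) under Q = N(d₂) = 0.3897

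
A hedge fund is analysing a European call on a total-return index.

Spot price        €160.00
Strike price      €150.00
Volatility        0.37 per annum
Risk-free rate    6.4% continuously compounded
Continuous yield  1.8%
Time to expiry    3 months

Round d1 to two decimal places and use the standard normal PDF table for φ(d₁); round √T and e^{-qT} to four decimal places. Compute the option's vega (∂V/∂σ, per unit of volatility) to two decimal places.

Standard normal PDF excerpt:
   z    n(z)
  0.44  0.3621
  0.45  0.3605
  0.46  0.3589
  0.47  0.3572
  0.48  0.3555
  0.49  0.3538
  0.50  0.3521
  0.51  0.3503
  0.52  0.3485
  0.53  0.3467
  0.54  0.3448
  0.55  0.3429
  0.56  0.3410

σ√T = 0.37 × 0.5000 = 0.1850
ln(S/K) + (r − q + σ²/2)T = ln(160/150) + (0.064 − 0.018 + 0.37²/2)·0.25 = 0.0645 + 0.0286 = 0.0932
d₁ = 0.0932 / 0.1850 = 0.5035 ⇒ 0.50
√T = √0.25 = 0.5000
φ(d₁) = φ(0.50) = 0.3521
e^(−qT) = e^(−0.018·0.25) = 0.9955
vega = S·e^(−qT)·φ(d₁)·√T = 160·0.9955·0.3521·0.5000 = 28.0412

28.04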